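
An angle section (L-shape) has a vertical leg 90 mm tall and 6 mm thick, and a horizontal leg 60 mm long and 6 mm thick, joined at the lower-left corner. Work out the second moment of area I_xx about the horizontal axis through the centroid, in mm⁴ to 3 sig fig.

I_xx ≈ 7.23 × 10⁵ mm⁴

Treat the section as a set of non-overlapping primitives; coordinates are from the bounding-box lower-left.
Vertical leg: 6 × 90, A = 540 mm², y = 45 mm, Ī = 364 500 mm⁴.
Horizontal leg (remainder): 54 × 6, A = 324 mm², y = 3 mm, Ī = 972 mm⁴.
Centroid: ȳ = ΣA·y / ΣA = 29.25 mm.
Transfer each piece to the horizontal axis through the centroid using Ī + A·d² with d = y − 29.25:
  vertical leg: d = 15.75 mm → contributes +498 454 mm⁴
  horizontal leg (remainder): d = -26.25 mm → contributes +224 228 mm⁴
Total I = 722 682 mm⁴.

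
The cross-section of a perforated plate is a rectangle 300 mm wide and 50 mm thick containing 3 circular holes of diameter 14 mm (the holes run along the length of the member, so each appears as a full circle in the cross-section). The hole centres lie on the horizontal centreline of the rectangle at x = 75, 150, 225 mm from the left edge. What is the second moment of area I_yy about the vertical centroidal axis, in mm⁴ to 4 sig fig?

Break the section into simple shapes (no overlaps), measuring from the bottom-left corner of the bounding box.
Plate: 300 × 50, A = 15 000 mm², x = 150 mm, Ī = 112 500 000 mm⁴.
Hole 1 (subtracted): ⌀14, A = 153.938 mm², x = 75 mm, Ī = 1885.74 mm⁴.
Hole 2 (subtracted): ⌀14, A = 153.938 mm², x = 150 mm, Ī = 1885.74 mm⁴.
Hole 3 (subtracted): ⌀14, A = 153.938 mm², x = 225 mm, Ī = 1885.74 mm⁴.
By symmetry the centroid is at mid-width, x̄ = 150 mm.
Transfer each piece to the vertical centroidal axis using Ī + A·d² with d = x − 150:
  plate: d = 0 mm → contributes +112 500 000 mm⁴
  hole 1: d = -75 mm → contributes −867 787 mm⁴
  hole 2: d = 0 mm → contributes −1885.74 mm⁴
  hole 3: d = 75 mm → contributes −867 787 mm⁴
Total I = 110 762 540 mm⁴.

I_yy ≈ 1.108 × 10⁸ mm⁴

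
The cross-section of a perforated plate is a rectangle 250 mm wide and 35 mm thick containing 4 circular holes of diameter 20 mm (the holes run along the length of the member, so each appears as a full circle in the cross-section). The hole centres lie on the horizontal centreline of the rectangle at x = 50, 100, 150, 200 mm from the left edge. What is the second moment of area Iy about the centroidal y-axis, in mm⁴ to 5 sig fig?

Iy ≈ 4.1615 × 10⁷ mm⁴

Decompose the section into non-overlapping parts with the origin at the bottom-left of its bounding rectangle.
Plate: 250 × 35, A = 8 750 mm², x = 125 mm, Ī = 45 572 917 mm⁴.
Hole 1 (subtracted): ⌀20, A = 314.1593 mm², x = 50 mm, Ī = 7853.982 mm⁴.
Hole 2 (subtracted): ⌀20, A = 314.1593 mm², x = 100 mm, Ī = 7853.982 mm⁴.
Hole 3 (subtracted): ⌀20, A = 314.1593 mm², x = 150 mm, Ī = 7853.982 mm⁴.
Hole 4 (subtracted): ⌀20, A = 314.1593 mm², x = 200 mm, Ī = 7853.982 mm⁴.
By symmetry the centroid is at mid-width, x̄ = 125 mm.
Transfer each piece to the centroidal y-axis using Ī + A·d² with d = x − 125:
  plate: d = 0 mm → contributes +45 572 917 mm⁴
  hole 1: d = -75 mm → contributes −1 775 000 mm⁴
  hole 2: d = -25 mm → contributes −204203.5 mm⁴
  hole 3: d = 25 mm → contributes −204203.5 mm⁴
  hole 4: d = 75 mm → contributes −1 775 000 mm⁴
Total I = 41 614 510 mm⁴.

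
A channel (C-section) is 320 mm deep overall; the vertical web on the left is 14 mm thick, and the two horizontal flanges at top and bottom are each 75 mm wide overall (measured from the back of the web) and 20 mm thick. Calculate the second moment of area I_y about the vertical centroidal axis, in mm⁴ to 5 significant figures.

Split into non-overlapping primitives; take the origin at the lower-left of the bounding box.
Web: 14 × 320, A = 4 480 mm², x = 7 mm, Ī = 73173.33 mm⁴.
Top flange (beyond web): 61 × 20, A = 1 220 mm², x = 44.5 mm, Ī = 378301.7 mm⁴.
Bottom flange (beyond web): 61 × 20, A = 1 220 mm², x = 44.5 mm, Ī = 378301.7 mm⁴.
Centroid: x̄ = ΣA·x / ΣA = 20.22254 mm.
Transfer each piece to the vertical centroidal axis using Ī + A·d² with d = x − 20.22254:
  web: d = -13.22254 mm → contributes +856437.1 mm⁴
  top flange (beyond web): d = 24.27746 mm → contributes +1 097 363 mm⁴
  bottom flange (beyond web): d = 24.27746 mm → contributes +1 097 363 mm⁴
Total I = 3 051 164 mm⁴.

I_y ≈ 3.0512 × 10⁶ mm⁴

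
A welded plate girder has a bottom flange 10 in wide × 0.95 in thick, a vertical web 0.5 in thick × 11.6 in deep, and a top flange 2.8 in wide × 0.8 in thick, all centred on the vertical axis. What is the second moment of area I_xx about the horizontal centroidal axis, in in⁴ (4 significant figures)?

Split into non-overlapping primitives; take the origin at the lower-left of the bounding box.
Bottom plate: 10 × 0.95, A = 9.5 in², y = 0.475 in, Ī = 0.714479 in⁴.
Web plate: 0.5 × 11.6, A = 5.8 in², y = 6.75 in, Ī = 65.0373 in⁴.
Top plate: 2.8 × 0.8, A = 2.24 in², y = 12.95 in, Ī = 0.119467 in⁴.
Centroid: ȳ = ΣA·y / ΣA = 4.14313 in.
Transfer each piece to the horizontal centroidal axis using Ī + A·d² with d = y − 4.14313:
  bottom plate: d = -3.66813 in → contributes +128.539 in⁴
  web plate: d = 2.60687 in → contributes +104.453 in⁴
  top plate: d = 8.80687 in → contributes +173.856 in⁴
Total I = 406.847 in⁴.

I_xx ≈ 406.8 in⁴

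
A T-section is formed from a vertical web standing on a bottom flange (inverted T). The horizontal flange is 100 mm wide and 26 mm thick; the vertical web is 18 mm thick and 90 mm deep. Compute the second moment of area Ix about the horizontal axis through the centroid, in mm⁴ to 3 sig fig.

Ix ≈ 4.60 × 10⁶ mm⁴

Decompose the section into non-overlapping parts with the origin at the bottom-left of its bounding rectangle.
Flange: 100 × 26, A = 2 600 mm², y = 13 mm, Ī = 146 467 mm⁴.
Web: 18 × 90, A = 1 620 mm², y = 71 mm, Ī = 1 093 500 mm⁴.
Centroid: ȳ = ΣA·y / ΣA = 35.265 mm.
Transfer each piece to the horizontal axis through the centroid using Ī + A·d² with d = y − 35.265:
  flange: d = -22.265 mm → contributes +1 435 412 mm⁴
  web: d = 35.735 mm → contributes +3 162 178 mm⁴
Total I = 4 597 589 mm⁴.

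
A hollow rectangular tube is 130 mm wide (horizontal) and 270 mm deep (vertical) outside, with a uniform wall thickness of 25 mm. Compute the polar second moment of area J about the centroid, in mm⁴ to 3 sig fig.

J ≈ 1.82 × 10⁸ mm⁴

Break the section into simple shapes (no overlaps), measuring from the bottom-left corner of the bounding box.
Outer rectangle: 130 × 270, A = 35 100 mm², y = 135 mm, Ī = 213 232 500 mm⁴.
Inner void (subtracted): 80 × 220, A = 17 600 mm², y = 135 mm, Ī = 70 986 667 mm⁴.
By symmetry the centroid is at mid-height, ȳ = 135 mm.
All pieces are centred on the centroidal x-axis, so I = ΣĪ (holes subtracted) = 142 245 833 mm⁴.
Repeating about the centroidal y-axis gives I_y = 40 045 833 mm⁴.
Polar second moment: J = I_x + I_y = 182 291 667 mm⁴.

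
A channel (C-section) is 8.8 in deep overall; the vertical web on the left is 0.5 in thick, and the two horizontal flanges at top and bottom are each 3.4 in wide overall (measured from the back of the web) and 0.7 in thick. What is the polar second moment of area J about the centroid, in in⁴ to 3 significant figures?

Decompose the section into non-overlapping parts with the origin at the bottom-left of its bounding rectangle.
Web: 0.5 × 8.8, A = 4.4 in², y = 4.4 in, Ī = 28.395 in⁴.
Top flange (beyond web): 2.9 × 0.7, A = 2.03 in², y = 8.45 in, Ī = 0.082892 in⁴.
Bottom flange (beyond web): 2.9 × 0.7, A = 2.03 in², y = 0.35 in, Ī = 0.082892 in⁴.
By symmetry the centroid is at mid-height, ȳ = 4.4 in.
Transfer each piece to the centroidal x-axis using Ī + A·d² with d = y − 4.4:
  web: d = 0 in → contributes +28.395 in⁴
  top flange (beyond web): d = 4.05 in → contributes +33.38 in⁴
  bottom flange (beyond web): d = -4.05 in → contributes +33.38 in⁴
Total I = 95.155 in⁴.
For the y-axis: x̄ = 1.0658 in.
Repeating about the centroidal y-axis gives I_y = 9.0395 in⁴.
Polar second moment: J = I_x + I_y = 104.19 in⁴.

J ≈ 104 in⁴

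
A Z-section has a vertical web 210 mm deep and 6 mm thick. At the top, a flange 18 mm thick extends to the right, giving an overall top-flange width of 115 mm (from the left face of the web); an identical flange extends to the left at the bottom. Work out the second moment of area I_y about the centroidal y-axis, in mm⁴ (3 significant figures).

Split into non-overlapping primitives; take the origin at the lower-left of the bounding box.
Web: 6 × 210, A = 1 260 mm², x = 112 mm, Ī = 3 780 mm⁴.
Top flange (beyond web): 109 × 18, A = 1 962 mm², x = 169.5 mm, Ī = 1 942 544 mm⁴.
Bottom flange (beyond web): 109 × 18, A = 1 962 mm², x = 54.5 mm, Ī = 1 942 544 mm⁴.
Centroid: x̄ = ΣA·x / ΣA = 112 mm.
Transfer each piece to the centroidal y-axis using Ī + A·d² with d = x − 112:
  web: d = 0 mm → contributes +3 780 mm⁴
  top flange (beyond web): d = 57.5 mm → contributes +8 429 406 mm⁴
  bottom flange (beyond web): d = -57.5 mm → contributes +8 429 406 mm⁴
Total I = 16 862 592 mm⁴.

I_y ≈ 1.69 × 10⁷ mm⁴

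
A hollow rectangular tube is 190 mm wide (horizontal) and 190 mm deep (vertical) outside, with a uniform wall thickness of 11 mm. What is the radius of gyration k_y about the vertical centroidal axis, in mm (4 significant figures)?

Decompose the section into non-overlapping parts with the origin at the bottom-left of its bounding rectangle.
Outer rectangle: 190 × 190, A = 36 100 mm², x = 95 mm, Ī = 108 600 833 mm⁴.
Inner void (subtracted): 168 × 168, A = 28 224 mm², x = 95 mm, Ī = 66 382 848 mm⁴.
By symmetry the centroid is at mid-width, x̄ = 95 mm.
All pieces are centred on the vertical centroidal axis, so I = ΣĪ (holes subtracted) = 42 217 985 mm⁴.
Radius of gyration: k = √(I/A) = √(42 217 985 / 7 876) = 73.2143 mm.

k_y ≈ 73.21 mm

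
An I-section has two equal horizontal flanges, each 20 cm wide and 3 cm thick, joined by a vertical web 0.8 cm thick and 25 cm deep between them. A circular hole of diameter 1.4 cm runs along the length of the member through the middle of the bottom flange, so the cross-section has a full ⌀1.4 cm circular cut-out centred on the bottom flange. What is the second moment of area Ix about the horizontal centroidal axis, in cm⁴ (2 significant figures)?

Ix ≈ 2.4 × 10⁴ cm⁴

Decompose the section into non-overlapping parts with the origin at the bottom-left of its bounding rectangle.
Bottom flange: 20 × 3, A = 60 cm², y = 1.5 cm, Ī = 45 cm⁴.
Web: 0.8 × 25, A = 20 cm², y = 15.5 cm, Ī = 1 042 cm⁴.
Top flange: 20 × 3, A = 60 cm², y = 29.5 cm, Ī = 45 cm⁴.
Hole (subtracted): ⌀1.4, A = 1.539 cm², y = 1.5 cm, Ī = 0.1886 cm⁴.
Centroid: ȳ = ΣA·y / ΣA = 15.66 cm.
Transfer each piece to the horizontal centroidal axis using Ī + A·d² with d = y − 15.66:
  bottom flange: d = -14.16 cm → contributes +12 068 cm⁴
  web: d = -0.1556 cm → contributes +1 042 cm⁴
  top flange: d = 13.84 cm → contributes +11 545 cm⁴
  hole: d = -14.16 cm → contributes −308.7 cm⁴
Total I = 24 346 cm⁴.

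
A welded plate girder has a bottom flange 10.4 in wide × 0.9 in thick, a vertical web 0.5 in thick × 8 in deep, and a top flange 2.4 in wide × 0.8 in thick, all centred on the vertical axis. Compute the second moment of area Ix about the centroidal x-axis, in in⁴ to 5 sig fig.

Ix ≈ 172.44 in⁴

Split into non-overlapping primitives; take the origin at the lower-left of the bounding box.
Bottom plate: 10.4 × 0.9, A = 9.36 in², y = 0.45 in, Ī = 0.6318 in⁴.
Web plate: 0.5 × 8, A = 4 in², y = 4.9 in, Ī = 21.33333 in⁴.
Top plate: 2.4 × 0.8, A = 1.92 in², y = 9.3 in, Ī = 0.1024 in⁴.
Centroid: ȳ = ΣA·y / ΣA = 2.726963 in.
Transfer each piece to the centroidal x-axis using Ī + A·d² with d = y − 2.726963:
  bottom plate: d = -2.276963 in → contributes +49.1593 in⁴
  web plate: d = 2.173037 in → contributes +40.22169 in⁴
  top plate: d = 6.573037 in → contributes +83.05564 in⁴
Total I = 172.4366 in⁴.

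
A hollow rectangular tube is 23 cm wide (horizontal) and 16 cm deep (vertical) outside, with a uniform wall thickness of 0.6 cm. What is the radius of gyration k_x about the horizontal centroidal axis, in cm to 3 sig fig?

k_x ≈ 6.58 cm

Decompose the section into non-overlapping parts with the origin at the bottom-left of its bounding rectangle.
Outer rectangle: 23 × 16, A = 368 cm², y = 8 cm, Ī = 7850.7 cm⁴.
Inner void (subtracted): 21.8 × 14.8, A = 322.64 cm², y = 8 cm, Ī = 5889.3 cm⁴.
By symmetry the centroid is at mid-height, ȳ = 8 cm.
All pieces are centred on the horizontal centroidal axis, so I = ΣĪ (holes subtracted) = 1961.4 cm⁴.
Radius of gyration: k = √(I/A) = √(1961.4 / 45.36) = 6.5758 cm.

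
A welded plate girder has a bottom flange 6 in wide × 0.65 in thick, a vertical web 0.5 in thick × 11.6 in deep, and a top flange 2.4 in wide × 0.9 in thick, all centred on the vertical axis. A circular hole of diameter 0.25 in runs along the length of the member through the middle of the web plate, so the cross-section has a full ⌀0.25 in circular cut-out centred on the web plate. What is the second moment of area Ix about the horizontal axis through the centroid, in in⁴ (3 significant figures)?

Ix ≈ 287 in⁴

Break the section into simple shapes (no overlaps), measuring from the bottom-left corner of the bounding box.
Bottom plate: 6 × 0.65, A = 3.9 in², y = 0.325 in, Ī = 0.13731 in⁴.
Web plate: 0.5 × 11.6, A = 5.8 in², y = 6.45 in, Ī = 65.037 in⁴.
Top plate: 2.4 × 0.9, A = 2.16 in², y = 12.7 in, Ī = 0.1458 in⁴.
Hole (subtracted): ⌀0.25, A = 0.049087 in², y = 6.45 in, Ī = 0.00019175 in⁴.
Centroid: ȳ = ΣA·y / ΣA = 5.5705 in.
Transfer each piece to the horizontal axis through the centroid using Ī + A·d² with d = y − 5.5705:
  bottom plate: d = -5.2455 in → contributes +107.45 in⁴
  web plate: d = 0.87948 in → contributes +69.524 in⁴
  top plate: d = 7.1295 in → contributes +109.94 in⁴
  hole: d = 0.87948 in → contributes −0.03816 in⁴
Total I = 286.87 in⁴.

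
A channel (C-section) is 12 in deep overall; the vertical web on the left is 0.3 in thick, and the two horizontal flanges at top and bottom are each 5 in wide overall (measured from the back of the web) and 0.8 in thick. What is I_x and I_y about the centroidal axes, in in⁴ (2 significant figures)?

I_x ≈ 280 in⁴, I_y ≈ 29 in⁴

Treat the section as a set of non-overlapping primitives; coordinates are from the bounding-box lower-left.
Web: 0.3 × 12, A = 3.6 in², y = 6 in, Ī = 43.2 in⁴.
Top flange (beyond web): 4.7 × 0.8, A = 3.76 in², y = 11.6 in, Ī = 0.2005 in⁴.
Bottom flange (beyond web): 4.7 × 0.8, A = 3.76 in², y = 0.4 in, Ī = 0.2005 in⁴.
By symmetry the centroid is at mid-height, ȳ = 6 in.
Transfer each piece to the centroidal x-axis using Ī + A·d² with d = y − 6:
  web: d = 0 in → contributes +43.2 in⁴
  top flange (beyond web): d = 5.6 in → contributes +118.1 in⁴
  bottom flange (beyond web): d = -5.6 in → contributes +118.1 in⁴
Total I = 279.4 in⁴.
For the y-axis: x̄ = 1.841 in.
Repeating about the centroidal y-axis gives I_y = 29.09 in⁴.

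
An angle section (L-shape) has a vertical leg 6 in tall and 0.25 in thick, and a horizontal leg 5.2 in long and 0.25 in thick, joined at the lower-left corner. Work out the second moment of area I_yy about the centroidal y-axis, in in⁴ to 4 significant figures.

Treat the section as a set of non-overlapping primitives; coordinates are from the bounding-box lower-left.
Vertical leg: 0.25 × 6, A = 1.5 in², x = 0.125 in, Ī = 0.0078125 in⁴.
Horizontal leg (remainder): 4.95 × 0.25, A = 1.2375 in², x = 2.725 in, Ī = 2.52682 in⁴.
Centroid: x̄ = ΣA·x / ΣA = 1.30034 in.
Transfer each piece to the centroidal y-axis using Ī + A·d² with d = x − 1.30034:
  vertical leg: d = -1.17534 in → contributes +2.07996 in⁴
  horizontal leg (remainder): d = 1.42466 in → contributes +5.03851 in⁴
Total I = 7.11847 in⁴.

I_yy ≈ 7.118 in⁴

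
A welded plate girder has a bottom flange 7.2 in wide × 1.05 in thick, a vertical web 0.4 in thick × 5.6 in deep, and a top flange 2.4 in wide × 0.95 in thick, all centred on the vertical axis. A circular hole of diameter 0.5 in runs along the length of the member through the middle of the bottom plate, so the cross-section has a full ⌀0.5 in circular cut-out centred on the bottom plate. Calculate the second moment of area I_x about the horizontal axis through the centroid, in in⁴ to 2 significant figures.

Treat the section as a set of non-overlapping primitives; coordinates are from the bounding-box lower-left.
Bottom plate: 7.2 × 1.05, A = 7.56 in², y = 0.525 in, Ī = 0.6946 in⁴.
Web plate: 0.4 × 5.6, A = 2.24 in², y = 3.85 in, Ī = 5.854 in⁴.
Top plate: 2.4 × 0.95, A = 2.28 in², y = 7.125 in, Ī = 0.1715 in⁴.
Hole (subtracted): ⌀0.5, A = 0.1963 in², y = 0.525 in, Ī = 0.003068 in⁴.
Centroid: ȳ = ΣA·y / ΣA = 2.418 in.
Transfer each piece to the horizontal axis through the centroid using Ī + A·d² with d = y − 2.418:
  bottom plate: d = -1.893 in → contributes +27.79 in⁴
  web plate: d = 1.432 in → contributes +10.45 in⁴
  top plate: d = 4.707 in → contributes +50.69 in⁴
  hole: d = -1.893 in → contributes −0.7067 in⁴
Total I = 88.21 in⁴.

I_x ≈ 88 in⁴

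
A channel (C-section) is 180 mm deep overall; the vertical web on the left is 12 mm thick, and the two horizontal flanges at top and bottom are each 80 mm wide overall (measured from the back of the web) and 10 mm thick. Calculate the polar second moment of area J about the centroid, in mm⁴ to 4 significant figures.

J ≈ 1.755 × 10⁷ mm⁴

Treat the section as a set of non-overlapping primitives; coordinates are from the bounding-box lower-left.
Web: 12 × 180, A = 2 160 mm², y = 90 mm, Ī = 5 832 000 mm⁴.
Top flange (beyond web): 68 × 10, A = 680 mm², y = 175 mm, Ī = 5666.67 mm⁴.
Bottom flange (beyond web): 68 × 10, A = 680 mm², y = 5 mm, Ī = 5666.67 mm⁴.
By symmetry the centroid is at mid-height, ȳ = 90 mm.
Transfer each piece to the centroidal x-axis using Ī + A·d² with d = y − 90:
  web: d = 0 mm → contributes +5 832 000 mm⁴
  top flange (beyond web): d = 85 mm → contributes +4 918 667 mm⁴
  bottom flange (beyond web): d = -85 mm → contributes +4 918 667 mm⁴
Total I = 15 669 333 mm⁴.
For the y-axis: x̄ = 21.4545 mm.
Repeating about the centroidal y-axis gives I_y = 1 885 246 mm⁴.
Polar second moment: J = I_x + I_y = 17 554 579 mm⁴.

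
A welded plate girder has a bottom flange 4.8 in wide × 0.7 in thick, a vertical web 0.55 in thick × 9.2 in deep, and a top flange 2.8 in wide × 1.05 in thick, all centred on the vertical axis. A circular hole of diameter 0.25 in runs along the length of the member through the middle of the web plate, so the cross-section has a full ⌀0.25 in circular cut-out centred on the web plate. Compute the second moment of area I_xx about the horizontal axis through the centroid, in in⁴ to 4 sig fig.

Break the section into simple shapes (no overlaps), measuring from the bottom-left corner of the bounding box.
Bottom plate: 4.8 × 0.7, A = 3.36 in², y = 0.35 in, Ī = 0.1372 in⁴.
Web plate: 0.55 × 9.2, A = 5.06 in², y = 5.3 in, Ī = 35.6899 in⁴.
Top plate: 2.8 × 1.05, A = 2.94 in², y = 10.425 in, Ī = 0.270113 in⁴.
Hole (subtracted): ⌀0.25, A = 0.0490874 in², y = 5.3 in, Ī = 0.000191748 in⁴.
Centroid: ȳ = ΣA·y / ΣA = 5.16168 in.
Transfer each piece to the horizontal axis through the centroid using Ī + A·d² with d = y − 5.16168:
  bottom plate: d = -4.81168 in → contributes +77.9289 in⁴
  web plate: d = 0.138318 in → contributes +35.7867 in⁴
  top plate: d = 5.26332 in → contributes +81.7155 in⁴
  hole: d = 0.138318 in → contributes −0.00113088 in⁴
Total I = 195.43 in⁴.

I_xx ≈ 195.4 in⁴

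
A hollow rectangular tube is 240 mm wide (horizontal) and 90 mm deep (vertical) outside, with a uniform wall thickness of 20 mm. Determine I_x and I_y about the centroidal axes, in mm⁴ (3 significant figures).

I_x ≈ 1.25 × 10⁷ mm⁴, I_y ≈ 7.03 × 10⁷ mm⁴

Decompose the section into non-overlapping parts with the origin at the bottom-left of its bounding rectangle.
Outer rectangle: 240 × 90, A = 21 600 mm², y = 45 mm, Ī = 14 580 000 mm⁴.
Inner void (subtracted): 200 × 50, A = 10 000 mm², y = 45 mm, Ī = 2 083 333 mm⁴.
By symmetry the centroid is at mid-height, ȳ = 45 mm.
All pieces are centred on the centroidal x-axis, so I = ΣĪ (holes subtracted) = 12 496 667 mm⁴.
Repeating about the centroidal y-axis gives I_y = 70 346 667 mm⁴.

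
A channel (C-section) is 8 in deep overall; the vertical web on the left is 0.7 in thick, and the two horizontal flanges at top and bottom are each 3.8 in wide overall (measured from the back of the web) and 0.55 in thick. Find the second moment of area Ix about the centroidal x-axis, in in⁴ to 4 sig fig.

Ix ≈ 77.27 in⁴

Split into non-overlapping primitives; take the origin at the lower-left of the bounding box.
Web: 0.7 × 8, A = 5.6 in², y = 4 in, Ī = 29.8667 in⁴.
Top flange (beyond web): 3.1 × 0.55, A = 1.705 in², y = 7.725 in, Ī = 0.0429802 in⁴.
Bottom flange (beyond web): 3.1 × 0.55, A = 1.705 in², y = 0.275 in, Ī = 0.0429802 in⁴.
By symmetry the centroid is at mid-height, ȳ = 4 in.
Transfer each piece to the centroidal x-axis using Ī + A·d² with d = y − 4:
  web: d = 0 in → contributes +29.8667 in⁴
  top flange (beyond web): d = 3.725 in → contributes +23.7009 in⁴
  bottom flange (beyond web): d = -3.725 in → contributes +23.7009 in⁴
Total I = 77.2685 in⁴.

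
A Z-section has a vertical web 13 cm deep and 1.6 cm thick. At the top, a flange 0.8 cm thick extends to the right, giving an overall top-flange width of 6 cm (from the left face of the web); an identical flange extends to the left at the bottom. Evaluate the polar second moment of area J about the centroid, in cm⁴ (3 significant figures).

J ≈ 634 cm⁴

Decompose the section into non-overlapping parts with the origin at the bottom-left of its bounding rectangle.
Web: 1.6 × 13, A = 20.8 cm², y = 6.5 cm, Ī = 292.93 cm⁴.
Top flange (beyond web): 4.4 × 0.8, A = 3.52 cm², y = 12.6 cm, Ī = 0.18773 cm⁴.
Bottom flange (beyond web): 4.4 × 0.8, A = 3.52 cm², y = 0.4 cm, Ī = 0.18773 cm⁴.
Centroid: ȳ = ΣA·y / ΣA = 6.5 cm.
Transfer each piece to the centroidal x-axis using Ī + A·d² with d = y − 6.5:
  web: d = 0 cm → contributes +292.93 cm⁴
  top flange (beyond web): d = 6.1 cm → contributes +131.17 cm⁴
  bottom flange (beyond web): d = -6.1 cm → contributes +131.17 cm⁴
Total I = 555.27 cm⁴.
For the y-axis: x̄ = 5.2 cm.
Repeating about the centroidal y-axis gives I_y = 79.155 cm⁴.
Polar second moment: J = I_x + I_y = 634.42 cm⁴.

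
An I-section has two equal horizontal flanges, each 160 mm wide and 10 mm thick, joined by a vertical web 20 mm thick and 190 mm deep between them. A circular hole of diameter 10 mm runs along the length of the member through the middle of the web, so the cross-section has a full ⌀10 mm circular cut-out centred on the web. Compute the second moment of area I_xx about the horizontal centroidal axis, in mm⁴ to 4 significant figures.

I_xx ≈ 4.346 × 10⁷ mm⁴

Break the section into simple shapes (no overlaps), measuring from the bottom-left corner of the bounding box.
Bottom flange: 160 × 10, A = 1 600 mm², y = 5 mm, Ī = 13333.3 mm⁴.
Web: 20 × 190, A = 3 800 mm², y = 105 mm, Ī = 11 431 667 mm⁴.
Top flange: 160 × 10, A = 1 600 mm², y = 205 mm, Ī = 13333.3 mm⁴.
Hole (subtracted): ⌀10, A = 78.5398 mm², y = 105 mm, Ī = 490.874 mm⁴.
By symmetry the centroid is at mid-height, ȳ = 105 mm.
Transfer each piece to the horizontal centroidal axis using Ī + A·d² with d = y − 105:
  bottom flange: d = -100 mm → contributes +16 013 333 mm⁴
  web: d = 0 mm → contributes +11 431 667 mm⁴
  top flange: d = 100 mm → contributes +16 013 333 mm⁴
  hole: d = 0 mm → contributes −490.874 mm⁴
Total I = 43 457 842 mm⁴.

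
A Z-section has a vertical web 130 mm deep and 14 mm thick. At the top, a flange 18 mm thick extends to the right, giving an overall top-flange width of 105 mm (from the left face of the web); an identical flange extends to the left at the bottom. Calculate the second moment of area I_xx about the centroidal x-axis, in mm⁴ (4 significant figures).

Split into non-overlapping primitives; take the origin at the lower-left of the bounding box.
Web: 14 × 130, A = 1 820 mm², y = 65 mm, Ī = 2 563 167 mm⁴.
Top flange (beyond web): 91 × 18, A = 1 638 mm², y = 121 mm, Ī = 44 226 mm⁴.
Bottom flange (beyond web): 91 × 18, A = 1 638 mm², y = 9 mm, Ī = 44 226 mm⁴.
Centroid: ȳ = ΣA·y / ΣA = 65 mm.
Transfer each piece to the centroidal x-axis using Ī + A·d² with d = y − 65:
  web: d = 0 mm → contributes +2 563 167 mm⁴
  top flange (beyond web): d = 56 mm → contributes +5 180 994 mm⁴
  bottom flange (beyond web): d = -56 mm → contributes +5 180 994 mm⁴
Total I = 12 925 155 mm⁴.

I_xx ≈ 1.293 × 10⁷ mm⁴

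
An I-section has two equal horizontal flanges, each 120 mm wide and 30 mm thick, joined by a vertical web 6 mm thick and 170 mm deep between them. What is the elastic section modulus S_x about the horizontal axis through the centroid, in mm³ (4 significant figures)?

S_x ≈ 6.521 × 10⁵ mm³

Treat the section as a set of non-overlapping primitives; coordinates are from the bounding-box lower-left.
Bottom flange: 120 × 30, A = 3 600 mm², y = 15 mm, Ī = 270 000 mm⁴.
Web: 6 × 170, A = 1 020 mm², y = 115 mm, Ī = 2 456 500 mm⁴.
Top flange: 120 × 30, A = 3 600 mm², y = 215 mm, Ī = 270 000 mm⁴.
By symmetry the centroid is at mid-height, ȳ = 115 mm.
Transfer each piece to the horizontal axis through the centroid using Ī + A·d² with d = y − 115:
  bottom flange: d = -100 mm → contributes +36 270 000 mm⁴
  web: d = 0 mm → contributes +2 456 500 mm⁴
  top flange: d = 100 mm → contributes +36 270 000 mm⁴
Total I = 74 996 500 mm⁴.
Extreme fibre distance c = 115 mm; S = I/c = 652 143 mm³.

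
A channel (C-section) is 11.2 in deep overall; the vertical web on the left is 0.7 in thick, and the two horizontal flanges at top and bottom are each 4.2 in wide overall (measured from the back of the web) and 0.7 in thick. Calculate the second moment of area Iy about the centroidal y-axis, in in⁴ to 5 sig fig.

Iy ≈ 18.620 in⁴

Break the section into simple shapes (no overlaps), measuring from the bottom-left corner of the bounding box.
Web: 0.7 × 11.2, A = 7.84 in², x = 0.35 in, Ī = 0.3201333 in⁴.
Top flange (beyond web): 3.5 × 0.7, A = 2.45 in², x = 2.45 in, Ī = 2.501042 in⁴.
Bottom flange (beyond web): 3.5 × 0.7, A = 2.45 in², x = 2.45 in, Ī = 2.501042 in⁴.
Centroid: x̄ = ΣA·x / ΣA = 1.157692 in.
Transfer each piece to the centroidal y-axis using Ī + A·d² with d = x − 1.157692:
  web: d = -0.8076923 in → contributes +5.43469 in⁴
  top flange (beyond web): d = 1.292308 in → contributes +6.592687 in⁴
  bottom flange (beyond web): d = 1.292308 in → contributes +6.592687 in⁴
Total I = 18.62006 in⁴.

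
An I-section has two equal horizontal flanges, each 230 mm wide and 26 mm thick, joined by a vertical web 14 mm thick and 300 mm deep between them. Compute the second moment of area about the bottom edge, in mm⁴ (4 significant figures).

Break the section into simple shapes (no overlaps), measuring from the bottom-left corner of the bounding box.
Bottom flange: 230 × 26, A = 5 980 mm², y = 13 mm, Ī = 336 873 mm⁴.
Web: 14 × 300, A = 4 200 mm², y = 176 mm, Ī = 31 500 000 mm⁴.
Top flange: 230 × 26, A = 5 980 mm², y = 339 mm, Ī = 336 873 mm⁴.
Transfer each piece to a horizontal axis along the bottom face using Ī + A·d² with d = y − 0:
  bottom flange: d = 13 mm → contributes +1 347 493 mm⁴
  web: d = 176 mm → contributes +161 599 200 mm⁴
  top flange: d = 339 mm → contributes +687 564 453 mm⁴
Total I = 850 511 147 mm⁴.

I_base ≈ 8.505 × 10⁸ mm⁴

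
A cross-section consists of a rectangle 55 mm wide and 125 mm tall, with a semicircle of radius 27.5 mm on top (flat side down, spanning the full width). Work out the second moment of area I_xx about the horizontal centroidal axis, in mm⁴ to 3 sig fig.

Decompose the section into non-overlapping parts with the origin at the bottom-left of its bounding rectangle.
Rectangular body: 55 × 125, A = 6 875 mm², y = 62.5 mm, Ī = 8 951 823 mm⁴.
Semicircular cap: semicircle r = 27.5, A = 1187.9 mm², y = 136.67 mm, Ī = 62 772 mm⁴.
Centroid: ȳ = ΣA·y / ΣA = 73.428 mm.
Transfer each piece to the horizontal centroidal axis using Ī + A·d² with d = y − 73.428:
  rectangular body: d = -10.928 mm → contributes +9 772 801 mm⁴
  semicircular cap: d = 63.244 mm → contributes +4 814 144 mm⁴
Total I = 14 586 945 mm⁴.

I_xx ≈ 1.46 × 10⁷ mm⁴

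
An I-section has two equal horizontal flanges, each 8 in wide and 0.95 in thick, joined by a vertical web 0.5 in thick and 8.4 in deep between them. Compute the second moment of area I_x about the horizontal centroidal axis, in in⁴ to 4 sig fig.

Treat the section as a set of non-overlapping primitives; coordinates are from the bounding-box lower-left.
Bottom flange: 8 × 0.95, A = 7.6 in², y = 0.475 in, Ī = 0.571583 in⁴.
Web: 0.5 × 8.4, A = 4.2 in², y = 5.15 in, Ī = 24.696 in⁴.
Top flange: 8 × 0.95, A = 7.6 in², y = 9.825 in, Ī = 0.571583 in⁴.
By symmetry the centroid is at mid-height, ȳ = 5.15 in.
Transfer each piece to the horizontal centroidal axis using Ī + A·d² with d = y − 5.15:
  bottom flange: d = -4.675 in → contributes +166.674 in⁴
  web: d = 0 in → contributes +24.696 in⁴
  top flange: d = 4.675 in → contributes +166.674 in⁴
Total I = 358.045 in⁴.

I_x ≈ 358.0 in⁴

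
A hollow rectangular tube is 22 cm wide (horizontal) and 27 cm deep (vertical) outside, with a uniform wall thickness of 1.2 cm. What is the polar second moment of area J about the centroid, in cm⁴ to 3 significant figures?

Break the section into simple shapes (no overlaps), measuring from the bottom-left corner of the bounding box.
Outer rectangle: 22 × 27, A = 594 cm², y = 13.5 cm, Ī = 36 086 cm⁴.
Inner void (subtracted): 19.6 × 24.6, A = 482.16 cm², y = 13.5 cm, Ī = 24 315 cm⁴.
By symmetry the centroid is at mid-height, ȳ = 13.5 cm.
All pieces are centred on the centroidal x-axis, so I = ΣĪ (holes subtracted) = 11 770 cm⁴.
Repeating about the centroidal y-axis gives I_y = 8522.5 cm⁴.
Polar second moment: J = I_x + I_y = 20 293 cm⁴.

J ≈ 2.03 × 10⁴ cm⁴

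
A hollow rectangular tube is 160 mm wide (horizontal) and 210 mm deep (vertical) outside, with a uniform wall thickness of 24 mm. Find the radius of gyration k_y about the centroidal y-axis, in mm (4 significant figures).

Decompose the section into non-overlapping parts with the origin at the bottom-left of its bounding rectangle.
Outer rectangle: 160 × 210, A = 33 600 mm², x = 80 mm, Ī = 71 680 000 mm⁴.
Inner void (subtracted): 112 × 162, A = 18 144 mm², x = 80 mm, Ī = 18 966 528 mm⁴.
By symmetry the centroid is at mid-width, x̄ = 80 mm.
All pieces are centred on the centroidal y-axis, so I = ΣĪ (holes subtracted) = 52 713 472 mm⁴.
Radius of gyration: k = √(I/A) = √(52 713 472 / 15 456) = 58.3999 mm.

k_y ≈ 58.40 mm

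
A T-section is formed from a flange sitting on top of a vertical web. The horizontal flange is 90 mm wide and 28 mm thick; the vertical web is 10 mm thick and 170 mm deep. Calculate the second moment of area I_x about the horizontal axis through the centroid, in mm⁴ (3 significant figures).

I_x ≈ 1.42 × 10⁷ mm⁴

Treat the section as a set of non-overlapping primitives; coordinates are from the bounding-box lower-left.
Flange: 90 × 28, A = 2 520 mm², y = 184 mm, Ī = 164 640 mm⁴.
Web: 10 × 170, A = 1 700 mm², y = 85 mm, Ī = 4 094 167 mm⁴.
Centroid: ȳ = ΣA·y / ΣA = 144.12 mm.
Transfer each piece to the horizontal axis through the centroid using Ī + A·d² with d = y − 144.12:
  flange: d = 39.882 mm → contributes +4 172 789 mm⁴
  web: d = -59.118 mm → contributes +10 035 658 mm⁴
Total I = 14 208 447 mm⁴.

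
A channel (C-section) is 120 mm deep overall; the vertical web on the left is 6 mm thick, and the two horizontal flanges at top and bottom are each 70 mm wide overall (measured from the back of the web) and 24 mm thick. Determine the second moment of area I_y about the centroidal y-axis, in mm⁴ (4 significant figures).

Decompose the section into non-overlapping parts with the origin at the bottom-left of its bounding rectangle.
Web: 6 × 120, A = 720 mm², x = 3 mm, Ī = 2 160 mm⁴.
Top flange (beyond web): 64 × 24, A = 1 536 mm², x = 38 mm, Ī = 524 288 mm⁴.
Bottom flange (beyond web): 64 × 24, A = 1 536 mm², x = 38 mm, Ī = 524 288 mm⁴.
Centroid: x̄ = ΣA·x / ΣA = 31.3544 mm.
Transfer each piece to the centroidal y-axis using Ī + A·d² with d = x − 31.3544:
  web: d = -28.3544 mm → contributes +581 021 mm⁴
  top flange (beyond web): d = 6.64557 mm → contributes +592 123 mm⁴
  bottom flange (beyond web): d = 6.64557 mm → contributes +592 123 mm⁴
Total I = 1 765 268 mm⁴.

I_y ≈ 1.765 × 10⁶ mm⁴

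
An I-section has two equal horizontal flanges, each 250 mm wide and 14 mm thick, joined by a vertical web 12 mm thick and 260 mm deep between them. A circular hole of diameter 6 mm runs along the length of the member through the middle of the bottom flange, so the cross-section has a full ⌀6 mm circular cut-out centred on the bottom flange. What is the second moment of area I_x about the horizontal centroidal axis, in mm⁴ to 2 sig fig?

Split into non-overlapping primitives; take the origin at the lower-left of the bounding box.
Bottom flange: 250 × 14, A = 3 500 mm², y = 7 mm, Ī = 57 167 mm⁴.
Web: 12 × 260, A = 3 120 mm², y = 144 mm, Ī = 17 576 000 mm⁴.
Top flange: 250 × 14, A = 3 500 mm², y = 281 mm, Ī = 57 167 mm⁴.
Hole (subtracted): ⌀6, A = 28.27 mm², y = 7 mm, Ī = 63.62 mm⁴.
Centroid: ȳ = ΣA·y / ΣA = 144.4 mm.
Transfer each piece to the horizontal centroidal axis using Ī + A·d² with d = y − 144.4:
  bottom flange: d = -137.4 mm → contributes +66 117 283 mm⁴
  web: d = -0.3838 mm → contributes +17 576 460 mm⁴
  top flange: d = 136.6 mm → contributes +65 381 082 mm⁴
  hole: d = -137.4 mm → contributes −533 722 mm⁴
Total I = 148 541 102 mm⁴.

I_x ≈ 1.5 × 10⁸ mm⁴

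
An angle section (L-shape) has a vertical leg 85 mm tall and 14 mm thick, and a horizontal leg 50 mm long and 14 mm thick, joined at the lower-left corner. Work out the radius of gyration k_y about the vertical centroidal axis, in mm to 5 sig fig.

Split into non-overlapping primitives; take the origin at the lower-left of the bounding box.
Vertical leg: 14 × 85, A = 1 190 mm², x = 7 mm, Ī = 19436.67 mm⁴.
Horizontal leg (remainder): 36 × 14, A = 504 mm², x = 32 mm, Ī = 54 432 mm⁴.
Centroid: x̄ = ΣA·x / ΣA = 14.43802 mm.
Transfer each piece to the vertical centroidal axis using Ī + A·d² with d = x − 14.43802:
  vertical leg: d = -7.438017 mm → contributes +85272.33 mm⁴
  horizontal leg (remainder): d = 17.56198 mm → contributes +209877.3 mm⁴
Total I = 295149.7 mm⁴.
Radius of gyration: k = √(I/A) = √(295149.7 / 1 694) = 13.19971 mm.

k_y ≈ 13.200 mm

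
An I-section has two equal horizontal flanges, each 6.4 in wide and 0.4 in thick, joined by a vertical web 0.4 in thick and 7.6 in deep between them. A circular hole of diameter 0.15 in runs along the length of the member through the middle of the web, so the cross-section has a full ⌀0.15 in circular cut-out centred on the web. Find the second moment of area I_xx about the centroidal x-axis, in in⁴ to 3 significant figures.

Treat the section as a set of non-overlapping primitives; coordinates are from the bounding-box lower-left.
Bottom flange: 6.4 × 0.4, A = 2.56 in², y = 0.2 in, Ī = 0.034133 in⁴.
Web: 0.4 × 7.6, A = 3.04 in², y = 4.2 in, Ī = 14.633 in⁴.
Top flange: 6.4 × 0.4, A = 2.56 in², y = 8.2 in, Ī = 0.034133 in⁴.
Hole (subtracted): ⌀0.15, A = 0.017671 in², y = 4.2 in, Ī = 0.00002485 in⁴.
By symmetry the centroid is at mid-height, ȳ = 4.2 in.
Transfer each piece to the centroidal x-axis using Ī + A·d² with d = y − 4.2:
  bottom flange: d = -4 in → contributes +40.994 in⁴
  web: d = 0 in → contributes +14.633 in⁴
  top flange: d = 4 in → contributes +40.994 in⁴
  hole: d = 0 in → contributes −0.00002485 in⁴
Total I = 96.621 in⁴.

I_xx ≈ 96.6 in⁴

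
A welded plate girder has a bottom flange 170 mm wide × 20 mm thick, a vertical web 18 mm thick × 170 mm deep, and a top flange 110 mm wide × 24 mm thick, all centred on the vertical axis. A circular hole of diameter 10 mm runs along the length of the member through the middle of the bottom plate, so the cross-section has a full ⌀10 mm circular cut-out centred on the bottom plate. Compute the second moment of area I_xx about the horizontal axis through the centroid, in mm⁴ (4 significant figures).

I_xx ≈ 6.203 × 10⁷ mm⁴

Split into non-overlapping primitives; take the origin at the lower-left of the bounding box.
Bottom plate: 170 × 20, A = 3 400 mm², y = 10 mm, Ī = 113 333 mm⁴.
Web plate: 18 × 170, A = 3 060 mm², y = 105 mm, Ī = 7 369 500 mm⁴.
Top plate: 110 × 24, A = 2 640 mm², y = 202 mm, Ī = 126 720 mm⁴.
Hole (subtracted): ⌀10, A = 78.5398 mm², y = 10 mm, Ī = 490.874 mm⁴.
Centroid: ȳ = ΣA·y / ΣA = 98.4092 mm.
Transfer each piece to the horizontal axis through the centroid using Ī + A·d² with d = y − 98.4092:
  bottom plate: d = -88.4092 mm → contributes +26 688 363 mm⁴
  web plate: d = 6.59081 mm → contributes +7 502 423 mm⁴
  top plate: d = 103.591 mm → contributes +28 456 707 mm⁴
  hole: d = -88.4092 mm → contributes −614 373 mm⁴
Total I = 62 033 120 mm⁴.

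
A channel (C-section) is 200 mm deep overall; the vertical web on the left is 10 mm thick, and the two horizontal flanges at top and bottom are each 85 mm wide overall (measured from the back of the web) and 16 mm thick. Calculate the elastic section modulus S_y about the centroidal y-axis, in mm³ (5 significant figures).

S_y ≈ 5.4773 × 10⁴ mm³

Decompose the section into non-overlapping parts with the origin at the bottom-left of its bounding rectangle.
Web: 10 × 200, A = 2 000 mm², x = 5 mm, Ī = 16666.67 mm⁴.
Top flange (beyond web): 75 × 16, A = 1 200 mm², x = 47.5 mm, Ī = 562 500 mm⁴.
Bottom flange (beyond web): 75 × 16, A = 1 200 mm², x = 47.5 mm, Ī = 562 500 mm⁴.
Centroid: x̄ = ΣA·x / ΣA = 28.18182 mm.
Transfer each piece to the centroidal y-axis using Ī + A·d² with d = x − 28.18182:
  web: d = -23.18182 mm → contributes +1 091 460 mm⁴
  top flange (beyond web): d = 19.31818 mm → contributes +1 010 331 mm⁴
  bottom flange (beyond web): d = 19.31818 mm → contributes +1 010 331 mm⁴
Total I = 3 112 121 mm⁴.
Extreme fibre distance c = 56.81818 mm; S = I/c = 54773.33 mm³.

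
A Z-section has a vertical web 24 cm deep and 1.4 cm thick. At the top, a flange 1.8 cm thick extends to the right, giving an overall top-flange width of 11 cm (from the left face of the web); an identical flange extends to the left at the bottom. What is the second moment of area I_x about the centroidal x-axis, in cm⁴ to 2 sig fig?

I_x ≈ 5900 cm⁴

Break the section into simple shapes (no overlaps), measuring from the bottom-left corner of the bounding box.
Web: 1.4 × 24, A = 33.6 cm², y = 12 cm, Ī = 1 613 cm⁴.
Top flange (beyond web): 9.6 × 1.8, A = 17.28 cm², y = 23.1 cm, Ī = 4.666 cm⁴.
Bottom flange (beyond web): 9.6 × 1.8, A = 17.28 cm², y = 0.9 cm, Ī = 4.666 cm⁴.
Centroid: ȳ = ΣA·y / ΣA = 12 cm.
Transfer each piece to the centroidal x-axis using Ī + A·d² with d = y − 12:
  web: d = 0 cm → contributes +1 613 cm⁴
  top flange (beyond web): d = 11.1 cm → contributes +2 134 cm⁴
  bottom flange (beyond web): d = -11.1 cm → contributes +2 134 cm⁴
Total I = 5 880 cm⁴.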